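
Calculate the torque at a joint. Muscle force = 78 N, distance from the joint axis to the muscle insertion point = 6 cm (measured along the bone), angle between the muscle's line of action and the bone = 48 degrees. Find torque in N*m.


Torque = F * d * sin(theta)   (moment arm = d*sin(theta))
d = 6 cm = 0.06 m
Torque = 78 * 0.06 * sin(48)
Torque = 3.478 N*m


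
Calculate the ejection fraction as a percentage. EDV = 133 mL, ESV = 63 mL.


SV = EDV - ESV = 133 - 63 = 70 mL
EF = SV/EDV * 100 = 70/133 * 100
EF = 52.63%


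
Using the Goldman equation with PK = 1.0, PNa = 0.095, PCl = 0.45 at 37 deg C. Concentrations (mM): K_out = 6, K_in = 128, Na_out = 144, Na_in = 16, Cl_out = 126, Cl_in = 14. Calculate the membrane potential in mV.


Vm = (RT/F)*ln((PK*Ko + PNa*Nao + PCl*Cli)/(PK*Ki + PNa*Nai + PCl*Clo))
Numer = 25.98, Denom = 186.22
Vm = -52.64 mV


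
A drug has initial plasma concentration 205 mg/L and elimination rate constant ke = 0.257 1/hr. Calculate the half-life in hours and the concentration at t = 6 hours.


t_half = ln(2) / ke = 0.693147 / 0.257 = 2.697 hr
C(t) = C0 * exp(-ke*t) = 205 * exp(-0.257*6)
C(6) = 43.86 mg/L


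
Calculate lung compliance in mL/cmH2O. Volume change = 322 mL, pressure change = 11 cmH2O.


C = dV / dP
C = 322 / 11
C = 29.27 mL/cmH2O


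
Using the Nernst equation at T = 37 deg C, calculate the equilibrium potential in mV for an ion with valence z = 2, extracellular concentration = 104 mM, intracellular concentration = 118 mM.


E = (RT/(zF)) * ln(C_out/C_in)
T = 37 + 273.15 = 310.15 K
E = (8.314 * 310.15 / (2 * 96485)) * ln(104/118)
E = -1.688 mV


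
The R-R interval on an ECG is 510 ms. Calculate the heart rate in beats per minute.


HR = 60 / RR_interval(s)
RR = 510 ms = 0.51 s
HR = 60 / 0.51 = 117.6 bpm


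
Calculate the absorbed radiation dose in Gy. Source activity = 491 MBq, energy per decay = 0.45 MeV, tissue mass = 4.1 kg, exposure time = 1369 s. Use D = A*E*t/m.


A = 491 MBq = 4.9100e+08 Bq
E = 0.45 MeV = 7.209e-14 J
D = A*E*t/m = 4.9100e+08*7.209e-14*1369/4.1
D = 0.01182 Gy


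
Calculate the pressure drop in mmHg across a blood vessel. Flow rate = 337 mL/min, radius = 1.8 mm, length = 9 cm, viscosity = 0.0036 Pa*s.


dP = 8*mu*L*Q / (pi*r^4)
Q = 337 mL/min = 5.61667e-06 m^3/s
dP = 441.442 Pa = 441.442 / 133.322 mmHg = 3.311 mmHg


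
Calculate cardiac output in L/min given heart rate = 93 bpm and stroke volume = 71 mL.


CO = HR * SV
CO = 93 * 71 / 1000
CO = 6.603 L/min


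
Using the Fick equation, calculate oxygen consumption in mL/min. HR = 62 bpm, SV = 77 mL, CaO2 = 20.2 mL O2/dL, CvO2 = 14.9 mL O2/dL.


CO = HR*SV = 62*77/1000 = 4.774 L/min
a-v O2 diff = 20.2 - 14.9 = 5.3 mL/dL
VO2 = CO * (CaO2-CvO2) * 10 dL/L
VO2 = 4.774 * 5.3 * 10
VO2 = 253 mL/min


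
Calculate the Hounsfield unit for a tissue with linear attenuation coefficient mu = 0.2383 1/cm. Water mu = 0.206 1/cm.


HU = ((mu_tissue - mu_water) / mu_water) * 1000
HU = ((0.2383 - 0.206) / 0.206) * 1000
HU = 156.8


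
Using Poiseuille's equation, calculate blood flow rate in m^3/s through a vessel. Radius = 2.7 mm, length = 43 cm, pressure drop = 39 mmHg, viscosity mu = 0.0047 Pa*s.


Q = pi*r^4*dP / (8*mu*L)
r = 0.0027 m, L = 0.43 m
dP = 39 mmHg = 5199.558 Pa
Q = 5.3693e-05 m^3/s


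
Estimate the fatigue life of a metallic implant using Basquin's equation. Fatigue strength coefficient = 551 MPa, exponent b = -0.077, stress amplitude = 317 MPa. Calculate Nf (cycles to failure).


sigma_a = sigma_f' * (2Nf)^b
2Nf = (sigma_a/sigma_f')^(1/b)
2Nf = (317/551)^(1/-0.077)
2Nf = 1312.4486
Nf = 656.2


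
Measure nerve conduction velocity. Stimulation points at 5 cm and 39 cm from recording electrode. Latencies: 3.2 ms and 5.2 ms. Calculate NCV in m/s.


Distance = (39 - 5) / 100 = 0.34 m
dt = (5.2 - 3.2) / 1000 = 0.002 s
NCV = dist / dt = 170 m/s


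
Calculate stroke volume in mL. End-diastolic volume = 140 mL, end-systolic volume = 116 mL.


SV = EDV - ESV
SV = 140 - 116
SV = 24 mL


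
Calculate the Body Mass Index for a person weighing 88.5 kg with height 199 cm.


BMI = weight / height^2
height = 199 cm = 1.99 m
BMI = 88.5 / 1.99^2
BMI = 22.35 kg/m^2


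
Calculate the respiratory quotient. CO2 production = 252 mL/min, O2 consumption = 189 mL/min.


RQ = VCO2 / VO2
RQ = 252 / 189
RQ = 1.333


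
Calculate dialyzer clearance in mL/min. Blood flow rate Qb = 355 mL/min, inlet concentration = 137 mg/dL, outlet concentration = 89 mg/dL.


K = Qb * (Cb_in - Cb_out) / Cb_in
K = 355 * (137 - 89) / 137
K = 124.4 mL/min


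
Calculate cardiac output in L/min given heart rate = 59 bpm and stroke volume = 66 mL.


CO = HR * SV
CO = 59 * 66 / 1000
CO = 3.894 L/min


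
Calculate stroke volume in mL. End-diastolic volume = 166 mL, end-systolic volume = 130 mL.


SV = EDV - ESV
SV = 166 - 130
SV = 36 mL


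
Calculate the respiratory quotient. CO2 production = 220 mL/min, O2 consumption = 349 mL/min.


RQ = VCO2 / VO2
RQ = 220 / 349
RQ = 0.6304


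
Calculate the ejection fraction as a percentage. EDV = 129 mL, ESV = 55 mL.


SV = EDV - ESV = 129 - 55 = 74 mL
EF = SV/EDV * 100 = 74/129 * 100
EF = 57.36%


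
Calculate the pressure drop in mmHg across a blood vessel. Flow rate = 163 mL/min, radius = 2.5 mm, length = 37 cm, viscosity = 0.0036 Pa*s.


dP = 8*mu*L*Q / (pi*r^4)
Q = 163 mL/min = 2.71667e-06 m^3/s
dP = 235.896 Pa = 235.896 / 133.322 mmHg = 1.769 mmHg


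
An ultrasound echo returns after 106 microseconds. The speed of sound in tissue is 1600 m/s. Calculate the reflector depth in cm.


depth = c * t / 2
t = 106 us = 1.0600e-04 s
depth = 1600 * 1.0600e-04 / 2
depth = 0.0848 m = 8.48 cm


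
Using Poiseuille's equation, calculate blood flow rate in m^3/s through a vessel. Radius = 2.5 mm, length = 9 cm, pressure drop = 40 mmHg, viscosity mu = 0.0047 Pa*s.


Q = pi*r^4*dP / (8*mu*L)
r = 0.0025 m, L = 0.09 m
dP = 40 mmHg = 5332.88 Pa
Q = 1.9339e-04 m^3/s


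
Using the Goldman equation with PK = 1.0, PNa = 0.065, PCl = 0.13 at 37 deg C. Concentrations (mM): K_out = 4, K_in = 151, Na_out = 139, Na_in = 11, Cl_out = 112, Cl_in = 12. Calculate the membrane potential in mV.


Vm = (RT/F)*ln((PK*Ko + PNa*Nao + PCl*Cli)/(PK*Ki + PNa*Nai + PCl*Clo))
Numer = 14.595, Denom = 166.275
Vm = -65.02 mV


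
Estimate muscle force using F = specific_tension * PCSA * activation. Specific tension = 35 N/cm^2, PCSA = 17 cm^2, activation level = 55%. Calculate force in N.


F = sigma * PCSA * activation
F = 35 * 17 * 0.55
F = 327.2 N


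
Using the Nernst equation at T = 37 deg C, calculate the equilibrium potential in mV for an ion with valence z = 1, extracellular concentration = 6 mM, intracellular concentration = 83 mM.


E = (RT/(zF)) * ln(C_out/C_in)
T = 37 + 273.15 = 310.15 K
E = (8.314 * 310.15 / (1 * 96485)) * ln(6/83)
E = -70.21 mV


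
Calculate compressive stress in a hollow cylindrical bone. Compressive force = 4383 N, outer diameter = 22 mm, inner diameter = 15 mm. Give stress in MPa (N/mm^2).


A = pi*(r_o^2 - r_i^2)
r_o = 11 mm, r_i = 7.5 mm
A = 203.418 mm^2
sigma = F/A = 4383 / 203.418
sigma = 21.55 MPa


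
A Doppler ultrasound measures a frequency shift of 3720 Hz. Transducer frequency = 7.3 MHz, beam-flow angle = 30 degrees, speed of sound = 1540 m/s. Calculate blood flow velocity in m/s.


v = fd * c / (2 * f0 * cos(theta))
v = 3720 * 1540 / (2 * 7.3000e+06 * cos(30))
v = 0.4531 m/s


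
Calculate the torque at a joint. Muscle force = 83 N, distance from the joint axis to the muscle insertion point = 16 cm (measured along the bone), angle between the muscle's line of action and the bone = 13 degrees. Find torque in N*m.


Torque = F * d * sin(theta)   (moment arm = d*sin(theta))
d = 16 cm = 0.16 m
Torque = 83 * 0.16 * sin(13)
Torque = 2.987 N*m


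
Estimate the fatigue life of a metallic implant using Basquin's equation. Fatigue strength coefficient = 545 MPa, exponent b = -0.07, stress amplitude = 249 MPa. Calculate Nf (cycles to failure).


sigma_a = sigma_f' * (2Nf)^b
2Nf = (sigma_a/sigma_f')^(1/b)
2Nf = (249/545)^(1/-0.07)
2Nf = 72436.817
Nf = 3.622e+04


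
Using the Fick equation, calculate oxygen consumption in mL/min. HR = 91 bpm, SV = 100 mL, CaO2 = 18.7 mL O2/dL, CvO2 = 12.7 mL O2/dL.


CO = HR*SV = 91*100/1000 = 9.1 L/min
a-v O2 diff = 18.7 - 12.7 = 6 mL/dL
VO2 = CO * (CaO2-CvO2) * 10 dL/L
VO2 = 9.1 * 6 * 10
VO2 = 546 mL/min


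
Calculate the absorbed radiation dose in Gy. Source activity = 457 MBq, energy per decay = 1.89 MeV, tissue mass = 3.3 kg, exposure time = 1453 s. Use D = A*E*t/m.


A = 457 MBq = 4.5700e+08 Bq
E = 1.89 MeV = 3.02778e-13 J
D = A*E*t/m = 4.5700e+08*3.02778e-13*1453/3.3
D = 0.06092 Gy


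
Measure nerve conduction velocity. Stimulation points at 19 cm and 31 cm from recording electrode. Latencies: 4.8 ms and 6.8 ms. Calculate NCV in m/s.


Distance = (31 - 19) / 100 = 0.12 m
dt = (6.8 - 4.8) / 1000 = 0.002 s
NCV = dist / dt = 60 m/s


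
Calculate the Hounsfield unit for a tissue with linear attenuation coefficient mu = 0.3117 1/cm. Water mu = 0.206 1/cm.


HU = ((mu_tissue - mu_water) / mu_water) * 1000
HU = ((0.3117 - 0.206) / 0.206) * 1000
HU = 513.1


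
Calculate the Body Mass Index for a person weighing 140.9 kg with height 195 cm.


BMI = weight / height^2
height = 195 cm = 1.95 m
BMI = 140.9 / 1.95^2
BMI = 37.05 kg/m^2


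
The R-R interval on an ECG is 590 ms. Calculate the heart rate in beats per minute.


HR = 60 / RR_interval(s)
RR = 590 ms = 0.59 s
HR = 60 / 0.59 = 101.7 bpm


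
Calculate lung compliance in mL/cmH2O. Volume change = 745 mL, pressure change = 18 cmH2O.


C = dV / dP
C = 745 / 18
C = 41.39 mL/cmH2O


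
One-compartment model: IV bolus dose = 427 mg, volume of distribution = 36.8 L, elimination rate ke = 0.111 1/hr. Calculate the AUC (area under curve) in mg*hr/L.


C0 = Dose/Vd = 427/36.8 = 11.6033 mg/L
AUC = C0/ke = 11.6033/0.111
AUC = 104.5 mg*hr/L


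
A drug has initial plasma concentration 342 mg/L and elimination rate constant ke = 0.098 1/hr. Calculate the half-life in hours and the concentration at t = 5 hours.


t_half = ln(2) / ke = 0.693147 / 0.098 = 7.073 hr
C(t) = C0 * exp(-ke*t) = 342 * exp(-0.098*5)
C(5) = 209.5 mg/L


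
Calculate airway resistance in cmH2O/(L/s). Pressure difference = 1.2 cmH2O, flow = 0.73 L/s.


R = dP / flow
R = 1.2 / 0.73
R = 1.644 cmH2O/(L/s)


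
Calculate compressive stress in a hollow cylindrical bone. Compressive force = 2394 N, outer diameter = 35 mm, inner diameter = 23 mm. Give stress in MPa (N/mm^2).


A = pi*(r_o^2 - r_i^2)
r_o = 17.5 mm, r_i = 11.5 mm
A = 546.637 mm^2
sigma = F/A = 2394 / 546.637
sigma = 4.38 MPa


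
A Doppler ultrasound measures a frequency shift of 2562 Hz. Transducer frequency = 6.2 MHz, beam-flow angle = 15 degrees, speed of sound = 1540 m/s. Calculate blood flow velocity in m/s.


v = fd * c / (2 * f0 * cos(theta))
v = 2562 * 1540 / (2 * 6.2000e+06 * cos(15))
v = 0.3294 m/s


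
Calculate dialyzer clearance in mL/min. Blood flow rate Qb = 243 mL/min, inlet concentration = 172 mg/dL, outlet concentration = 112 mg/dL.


K = Qb * (Cb_in - Cb_out) / Cb_in
K = 243 * (172 - 112) / 172
K = 84.77 mL/min


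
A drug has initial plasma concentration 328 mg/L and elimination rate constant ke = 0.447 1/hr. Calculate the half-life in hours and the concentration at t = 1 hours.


t_half = ln(2) / ke = 0.693147 / 0.447 = 1.551 hr
C(t) = C0 * exp(-ke*t) = 328 * exp(-0.447*1)
C(1) = 209.8 mg/L


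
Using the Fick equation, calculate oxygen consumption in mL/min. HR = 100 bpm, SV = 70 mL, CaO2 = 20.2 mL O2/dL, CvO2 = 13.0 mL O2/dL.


CO = HR*SV = 100*70/1000 = 7 L/min
a-v O2 diff = 20.2 - 13.0 = 7.2 mL/dL
VO2 = CO * (CaO2-CvO2) * 10 dL/L
VO2 = 7 * 7.2 * 10
VO2 = 504 mL/min


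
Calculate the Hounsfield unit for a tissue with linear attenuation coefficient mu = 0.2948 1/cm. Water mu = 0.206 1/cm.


HU = ((mu_tissue - mu_water) / mu_water) * 1000
HU = ((0.2948 - 0.206) / 0.206) * 1000
HU = 431.1


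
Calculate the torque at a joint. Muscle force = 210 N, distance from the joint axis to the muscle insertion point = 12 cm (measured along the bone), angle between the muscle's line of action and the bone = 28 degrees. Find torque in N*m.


Torque = F * d * sin(theta)   (moment arm = d*sin(theta))
d = 12 cm = 0.12 m
Torque = 210 * 0.12 * sin(28)
Torque = 11.83 N*m


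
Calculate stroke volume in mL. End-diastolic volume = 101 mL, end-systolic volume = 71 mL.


SV = EDV - ESV
SV = 101 - 71
SV = 30 mL


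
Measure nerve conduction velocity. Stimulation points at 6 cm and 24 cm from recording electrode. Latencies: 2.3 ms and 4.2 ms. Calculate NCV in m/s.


Distance = (24 - 6) / 100 = 0.18 m
dt = (4.2 - 2.3) / 1000 = 0.0019 s
NCV = dist / dt = 94.74 m/s


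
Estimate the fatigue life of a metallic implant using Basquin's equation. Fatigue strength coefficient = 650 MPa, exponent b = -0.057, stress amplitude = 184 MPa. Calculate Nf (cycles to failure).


sigma_a = sigma_f' * (2Nf)^b
2Nf = (sigma_a/sigma_f')^(1/b)
2Nf = (184/650)^(1/-0.057)
2Nf = 4.1277284e+09
Nf = 2.0639e+09


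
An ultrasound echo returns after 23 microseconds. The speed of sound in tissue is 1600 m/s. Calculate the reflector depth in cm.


depth = c * t / 2
t = 23 us = 2.3000e-05 s
depth = 1600 * 2.3000e-05 / 2
depth = 0.0184 m = 1.84 cm


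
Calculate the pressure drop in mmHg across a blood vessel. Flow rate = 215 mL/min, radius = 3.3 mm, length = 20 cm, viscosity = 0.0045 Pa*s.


dP = 8*mu*L*Q / (pi*r^4)
Q = 215 mL/min = 3.58333e-06 m^3/s
dP = 69.249 Pa = 69.249 / 133.322 mmHg = 0.5194 mmHg


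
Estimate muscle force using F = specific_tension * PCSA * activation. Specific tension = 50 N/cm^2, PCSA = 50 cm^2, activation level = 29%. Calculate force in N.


F = sigma * PCSA * activation
F = 50 * 50 * 0.29
F = 725 N


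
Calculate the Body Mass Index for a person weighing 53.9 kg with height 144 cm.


BMI = weight / height^2
height = 144 cm = 1.44 m
BMI = 53.9 / 1.44^2
BMI = 25.99 kg/m^2


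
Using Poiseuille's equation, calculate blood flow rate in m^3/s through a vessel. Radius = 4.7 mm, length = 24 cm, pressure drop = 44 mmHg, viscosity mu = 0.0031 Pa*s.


Q = pi*r^4*dP / (8*mu*L)
r = 0.0047 m, L = 0.24 m
dP = 44 mmHg = 5866.168 Pa
Q = 0.001511 m^3/s


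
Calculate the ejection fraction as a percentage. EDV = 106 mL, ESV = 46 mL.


SV = EDV - ESV = 106 - 46 = 60 mL
EF = SV/EDV * 100 = 60/106 * 100
EF = 56.6%


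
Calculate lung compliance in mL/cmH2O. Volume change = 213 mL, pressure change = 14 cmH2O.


C = dV / dP
C = 213 / 14
C = 15.21 mL/cmH2O


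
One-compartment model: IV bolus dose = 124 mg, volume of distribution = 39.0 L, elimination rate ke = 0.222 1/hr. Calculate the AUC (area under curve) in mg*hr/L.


C0 = Dose/Vd = 124/39.0 = 3.17949 mg/L
AUC = C0/ke = 3.17949/0.222
AUC = 14.32 mg*hr/L


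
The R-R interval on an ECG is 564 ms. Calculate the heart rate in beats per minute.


HR = 60 / RR_interval(s)
RR = 564 ms = 0.564 s
HR = 60 / 0.564 = 106.4 bpm


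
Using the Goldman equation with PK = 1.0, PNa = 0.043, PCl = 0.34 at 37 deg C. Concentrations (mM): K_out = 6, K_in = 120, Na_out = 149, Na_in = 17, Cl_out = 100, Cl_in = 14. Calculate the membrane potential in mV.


Vm = (RT/F)*ln((PK*Ko + PNa*Nao + PCl*Cli)/(PK*Ki + PNa*Nai + PCl*Clo))
Numer = 17.167, Denom = 154.731
Vm = -58.76 mV


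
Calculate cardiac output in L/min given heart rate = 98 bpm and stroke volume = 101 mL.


CO = HR * SV
CO = 98 * 101 / 1000
CO = 9.898 L/min


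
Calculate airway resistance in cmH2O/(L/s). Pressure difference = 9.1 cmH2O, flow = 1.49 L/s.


R = dP / flow
R = 9.1 / 1.49
R = 6.107 cmH2O/(L/s)


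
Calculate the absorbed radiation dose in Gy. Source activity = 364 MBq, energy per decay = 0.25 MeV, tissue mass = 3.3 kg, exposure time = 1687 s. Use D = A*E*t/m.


A = 364 MBq = 3.6400e+08 Bq
E = 0.25 MeV = 4.005e-14 J
D = A*E*t/m = 3.6400e+08*4.005e-14*1687/3.3
D = 0.007453 Gy


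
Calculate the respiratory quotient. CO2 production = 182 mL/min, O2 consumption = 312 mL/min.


RQ = VCO2 / VO2
RQ = 182 / 312
RQ = 0.5833


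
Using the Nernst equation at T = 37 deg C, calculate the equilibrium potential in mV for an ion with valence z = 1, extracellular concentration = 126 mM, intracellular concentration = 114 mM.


E = (RT/(zF)) * ln(C_out/C_in)
T = 37 + 273.15 = 310.15 K
E = (8.314 * 310.15 / (1 * 96485)) * ln(126/114)
E = 2.675 mV


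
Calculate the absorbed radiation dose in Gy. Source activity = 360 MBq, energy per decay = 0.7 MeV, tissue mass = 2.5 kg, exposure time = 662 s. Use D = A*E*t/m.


A = 360 MBq = 3.6000e+08 Bq
E = 0.7 MeV = 1.1214e-13 J
D = A*E*t/m = 3.6000e+08*1.1214e-13*662/2.5
D = 0.01069 Gy


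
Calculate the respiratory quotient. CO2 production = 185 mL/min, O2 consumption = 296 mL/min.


RQ = VCO2 / VO2
RQ = 185 / 296
RQ = 0.625


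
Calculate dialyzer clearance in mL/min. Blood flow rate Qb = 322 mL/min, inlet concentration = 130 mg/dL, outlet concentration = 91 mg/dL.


K = Qb * (Cb_in - Cb_out) / Cb_in
K = 322 * (130 - 91) / 130
K = 96.6 mL/min


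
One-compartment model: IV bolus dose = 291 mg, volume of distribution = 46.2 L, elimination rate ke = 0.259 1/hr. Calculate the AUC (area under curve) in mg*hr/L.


C0 = Dose/Vd = 291/46.2 = 6.2987 mg/L
AUC = C0/ke = 6.2987/0.259
AUC = 24.32 mg*hr/L


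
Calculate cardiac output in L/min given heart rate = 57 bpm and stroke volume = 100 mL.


CO = HR * SV
CO = 57 * 100 / 1000
CO = 5.7 L/min


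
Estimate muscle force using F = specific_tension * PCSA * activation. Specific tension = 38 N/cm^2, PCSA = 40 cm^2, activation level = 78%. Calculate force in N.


F = sigma * PCSA * activation
F = 38 * 40 * 0.78
F = 1186 N


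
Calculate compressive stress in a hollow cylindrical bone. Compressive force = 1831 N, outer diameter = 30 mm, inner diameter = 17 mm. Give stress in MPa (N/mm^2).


A = pi*(r_o^2 - r_i^2)
r_o = 15 mm, r_i = 8.5 mm
A = 479.878 mm^2
sigma = F/A = 1831 / 479.878
sigma = 3.816 MPa


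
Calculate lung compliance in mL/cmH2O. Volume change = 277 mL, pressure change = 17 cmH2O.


C = dV / dP
C = 277 / 17
C = 16.29 mL/cmH2O


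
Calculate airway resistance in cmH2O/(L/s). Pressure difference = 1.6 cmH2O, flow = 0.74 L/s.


R = dP / flow
R = 1.6 / 0.74
R = 2.162 cmH2O/(L/s)


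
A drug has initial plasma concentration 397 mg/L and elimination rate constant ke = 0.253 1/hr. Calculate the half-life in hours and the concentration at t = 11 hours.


t_half = ln(2) / ke = 0.693147 / 0.253 = 2.74 hr
C(t) = C0 * exp(-ke*t) = 397 * exp(-0.253*11)
C(11) = 24.56 mg/L


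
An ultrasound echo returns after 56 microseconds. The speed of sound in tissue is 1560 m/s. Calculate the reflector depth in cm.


depth = c * t / 2
t = 56 us = 5.6000e-05 s
depth = 1560 * 5.6000e-05 / 2
depth = 0.04368 m = 4.368 cm


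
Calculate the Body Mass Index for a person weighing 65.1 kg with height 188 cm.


BMI = weight / height^2
height = 188 cm = 1.88 m
BMI = 65.1 / 1.88^2
BMI = 18.42 kg/m^2


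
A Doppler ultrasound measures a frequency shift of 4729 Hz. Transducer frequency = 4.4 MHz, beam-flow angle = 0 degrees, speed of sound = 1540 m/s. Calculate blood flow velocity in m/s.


v = fd * c / (2 * f0 * cos(theta))
v = 4729 * 1540 / (2 * 4.4000e+06 * cos(0))
v = 0.8276 m/s


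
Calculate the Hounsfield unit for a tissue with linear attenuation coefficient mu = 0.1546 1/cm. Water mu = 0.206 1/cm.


HU = ((mu_tissue - mu_water) / mu_water) * 1000
HU = ((0.1546 - 0.206) / 0.206) * 1000
HU = -249.5


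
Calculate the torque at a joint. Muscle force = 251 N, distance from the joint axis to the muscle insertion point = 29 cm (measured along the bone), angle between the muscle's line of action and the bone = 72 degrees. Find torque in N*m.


Torque = F * d * sin(theta)   (moment arm = d*sin(theta))
d = 29 cm = 0.29 m
Torque = 251 * 0.29 * sin(72)
Torque = 69.23 N*m


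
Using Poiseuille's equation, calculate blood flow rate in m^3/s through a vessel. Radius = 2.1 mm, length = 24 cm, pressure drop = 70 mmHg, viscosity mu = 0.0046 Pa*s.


Q = pi*r^4*dP / (8*mu*L)
r = 0.0021 m, L = 0.24 m
dP = 70 mmHg = 9332.54 Pa
Q = 6.4561e-05 m^3/s


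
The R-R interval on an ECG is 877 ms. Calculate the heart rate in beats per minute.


HR = 60 / RR_interval(s)
RR = 877 ms = 0.877 s
HR = 60 / 0.877 = 68.42 bpm


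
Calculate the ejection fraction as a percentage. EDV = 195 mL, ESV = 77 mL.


SV = EDV - ESV = 195 - 77 = 118 mL
EF = SV/EDV * 100 = 118/195 * 100
EF = 60.51%


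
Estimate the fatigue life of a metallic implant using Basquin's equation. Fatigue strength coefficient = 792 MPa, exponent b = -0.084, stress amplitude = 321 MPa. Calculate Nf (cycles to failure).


sigma_a = sigma_f' * (2Nf)^b
2Nf = (sigma_a/sigma_f')^(1/b)
2Nf = (321/792)^(1/-0.084)
2Nf = 46696.84
Nf = 2.335e+04


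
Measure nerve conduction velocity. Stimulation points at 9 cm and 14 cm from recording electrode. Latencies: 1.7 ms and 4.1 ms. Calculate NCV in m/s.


Distance = (14 - 9) / 100 = 0.05 m
dt = (4.1 - 1.7) / 1000 = 0.0024 s
NCV = dist / dt = 20.83 m/s


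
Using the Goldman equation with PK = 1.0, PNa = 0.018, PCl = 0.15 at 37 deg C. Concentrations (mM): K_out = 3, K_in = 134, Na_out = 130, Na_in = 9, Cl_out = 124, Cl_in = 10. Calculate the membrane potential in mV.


Vm = (RT/F)*ln((PK*Ko + PNa*Nao + PCl*Cli)/(PK*Ki + PNa*Nai + PCl*Clo))
Numer = 6.84, Denom = 152.762
Vm = -83.01 mV


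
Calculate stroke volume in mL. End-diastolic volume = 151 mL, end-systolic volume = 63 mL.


SV = EDV - ESV
SV = 151 - 63
SV = 88 mL


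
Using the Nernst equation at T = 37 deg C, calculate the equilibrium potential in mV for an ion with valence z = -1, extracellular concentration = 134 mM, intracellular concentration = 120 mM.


E = (RT/(zF)) * ln(C_out/C_in)
T = 37 + 273.15 = 310.15 K
E = (8.314 * 310.15 / (-1 * 96485)) * ln(134/120)
E = -2.949 mV


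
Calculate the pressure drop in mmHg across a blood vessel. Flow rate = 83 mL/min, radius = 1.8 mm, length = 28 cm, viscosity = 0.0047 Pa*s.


dP = 8*mu*L*Q / (pi*r^4)
Q = 83 mL/min = 1.38333e-06 m^3/s
dP = 441.603 Pa = 441.603 / 133.322 mmHg = 3.312 mmHg


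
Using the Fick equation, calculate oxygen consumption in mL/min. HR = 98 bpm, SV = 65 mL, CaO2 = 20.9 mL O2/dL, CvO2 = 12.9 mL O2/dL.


CO = HR*SV = 98*65/1000 = 6.37 L/min
a-v O2 diff = 20.9 - 12.9 = 8 mL/dL
VO2 = CO * (CaO2-CvO2) * 10 dL/L
VO2 = 6.37 * 8 * 10
VO2 = 509.6 mL/min


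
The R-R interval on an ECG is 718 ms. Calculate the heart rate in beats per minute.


HR = 60 / RR_interval(s)
RR = 718 ms = 0.718 s
HR = 60 / 0.718 = 83.57 bpm


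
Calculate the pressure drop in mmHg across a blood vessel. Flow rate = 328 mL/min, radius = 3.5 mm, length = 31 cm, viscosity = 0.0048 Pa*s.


dP = 8*mu*L*Q / (pi*r^4)
Q = 328 mL/min = 5.46667e-06 m^3/s
dP = 138.036 Pa = 138.036 / 133.322 mmHg = 1.035 mmHg


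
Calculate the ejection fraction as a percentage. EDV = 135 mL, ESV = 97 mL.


SV = EDV - ESV = 135 - 97 = 38 mL
EF = SV/EDV * 100 = 38/135 * 100
EF = 28.15%


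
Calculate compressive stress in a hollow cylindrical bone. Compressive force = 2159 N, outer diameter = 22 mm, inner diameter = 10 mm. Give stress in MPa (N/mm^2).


A = pi*(r_o^2 - r_i^2)
r_o = 11 mm, r_i = 5 mm
A = 301.593 mm^2
sigma = F/A = 2159 / 301.593
sigma = 7.159 MPa


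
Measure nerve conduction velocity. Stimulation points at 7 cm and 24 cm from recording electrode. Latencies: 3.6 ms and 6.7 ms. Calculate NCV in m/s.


Distance = (24 - 7) / 100 = 0.17 m
dt = (6.7 - 3.6) / 1000 = 0.0031 s
NCV = dist / dt = 54.84 m/s


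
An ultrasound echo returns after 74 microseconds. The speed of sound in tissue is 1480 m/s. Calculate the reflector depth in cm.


depth = c * t / 2
t = 74 us = 7.4000e-05 s
depth = 1480 * 7.4000e-05 / 2
depth = 0.05476 m = 5.476 cm


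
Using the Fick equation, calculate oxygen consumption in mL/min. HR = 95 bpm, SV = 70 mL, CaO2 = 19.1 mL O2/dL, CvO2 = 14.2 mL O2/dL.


CO = HR*SV = 95*70/1000 = 6.65 L/min
a-v O2 diff = 19.1 - 14.2 = 4.9 mL/dL
VO2 = CO * (CaO2-CvO2) * 10 dL/L
VO2 = 6.65 * 4.9 * 10
VO2 = 325.9 mL/min


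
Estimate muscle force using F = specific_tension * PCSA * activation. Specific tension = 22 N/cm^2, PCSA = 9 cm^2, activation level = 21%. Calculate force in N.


F = sigma * PCSA * activation
F = 22 * 9 * 0.21
F = 41.58 N


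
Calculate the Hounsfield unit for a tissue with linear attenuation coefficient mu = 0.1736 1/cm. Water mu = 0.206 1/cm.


HU = ((mu_tissue - mu_water) / mu_water) * 1000
HU = ((0.1736 - 0.206) / 0.206) * 1000
HU = -157.3


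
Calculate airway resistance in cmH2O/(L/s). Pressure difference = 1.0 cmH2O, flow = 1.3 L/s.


R = dP / flow
R = 1.0 / 1.3
R = 0.7692 cmH2O/(L/s)


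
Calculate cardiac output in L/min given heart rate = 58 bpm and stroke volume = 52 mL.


CO = HR * SV
CO = 58 * 52 / 1000
CO = 3.016 L/min


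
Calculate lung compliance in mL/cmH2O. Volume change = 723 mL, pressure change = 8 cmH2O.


C = dV / dP
C = 723 / 8
C = 90.38 mL/cmH2O


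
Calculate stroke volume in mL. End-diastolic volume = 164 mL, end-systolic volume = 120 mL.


SV = EDV - ESV
SV = 164 - 120
SV = 44 mL


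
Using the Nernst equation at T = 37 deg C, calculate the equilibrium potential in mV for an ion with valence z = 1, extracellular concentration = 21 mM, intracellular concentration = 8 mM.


E = (RT/(zF)) * ln(C_out/C_in)
T = 37 + 273.15 = 310.15 K
E = (8.314 * 310.15 / (1 * 96485)) * ln(21/8)
E = 25.79 mV


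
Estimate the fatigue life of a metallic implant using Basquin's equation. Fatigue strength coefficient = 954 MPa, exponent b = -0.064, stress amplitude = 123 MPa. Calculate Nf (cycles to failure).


sigma_a = sigma_f' * (2Nf)^b
2Nf = (sigma_a/sigma_f')^(1/b)
2Nf = (123/954)^(1/-0.064)
2Nf = 7.9556559e+13
Nf = 3.9778e+13


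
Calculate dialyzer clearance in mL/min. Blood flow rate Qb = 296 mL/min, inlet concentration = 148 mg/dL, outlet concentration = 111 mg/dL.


K = Qb * (Cb_in - Cb_out) / Cb_in
K = 296 * (148 - 111) / 148
K = 74 mL/min


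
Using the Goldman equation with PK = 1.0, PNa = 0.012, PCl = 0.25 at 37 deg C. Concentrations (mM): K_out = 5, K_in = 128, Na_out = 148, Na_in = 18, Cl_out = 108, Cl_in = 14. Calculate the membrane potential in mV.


Vm = (RT/F)*ln((PK*Ko + PNa*Nao + PCl*Cli)/(PK*Ki + PNa*Nai + PCl*Clo))
Numer = 10.276, Denom = 155.216
Vm = -72.56 mV


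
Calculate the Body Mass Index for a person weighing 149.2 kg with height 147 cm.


BMI = weight / height^2
height = 147 cm = 1.47 m
BMI = 149.2 / 1.47^2
BMI = 69.05 kg/m^2


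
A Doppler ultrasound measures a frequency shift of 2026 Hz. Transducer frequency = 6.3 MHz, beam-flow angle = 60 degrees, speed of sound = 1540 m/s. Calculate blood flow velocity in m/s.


v = fd * c / (2 * f0 * cos(theta))
v = 2026 * 1540 / (2 * 6.3000e+06 * cos(60))
v = 0.4952 m/s


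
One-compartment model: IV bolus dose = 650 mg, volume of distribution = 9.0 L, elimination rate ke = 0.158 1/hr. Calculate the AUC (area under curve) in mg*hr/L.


C0 = Dose/Vd = 650/9.0 = 72.2222 mg/L
AUC = C0/ke = 72.2222/0.158
AUC = 457.1 mg*hr/L


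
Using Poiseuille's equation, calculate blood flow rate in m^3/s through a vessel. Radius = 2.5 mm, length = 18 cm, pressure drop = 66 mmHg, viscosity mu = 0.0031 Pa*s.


Q = pi*r^4*dP / (8*mu*L)
r = 0.0025 m, L = 0.18 m
dP = 66 mmHg = 8799.252 Pa
Q = 2.4190e-04 m^3/s


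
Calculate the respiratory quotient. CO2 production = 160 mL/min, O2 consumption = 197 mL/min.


RQ = VCO2 / VO2
RQ = 160 / 197
RQ = 0.8122


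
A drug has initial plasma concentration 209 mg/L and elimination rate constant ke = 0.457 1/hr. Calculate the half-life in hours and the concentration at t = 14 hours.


t_half = ln(2) / ke = 0.693147 / 0.457 = 1.517 hr
C(t) = C0 * exp(-ke*t) = 209 * exp(-0.457*14)
C(14) = 0.348 mg/L


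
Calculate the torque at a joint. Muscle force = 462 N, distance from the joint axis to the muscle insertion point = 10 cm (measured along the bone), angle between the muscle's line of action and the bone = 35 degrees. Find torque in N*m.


Torque = F * d * sin(theta)   (moment arm = d*sin(theta))
d = 10 cm = 0.1 m
Torque = 462 * 0.1 * sin(35)
Torque = 26.5 N*m


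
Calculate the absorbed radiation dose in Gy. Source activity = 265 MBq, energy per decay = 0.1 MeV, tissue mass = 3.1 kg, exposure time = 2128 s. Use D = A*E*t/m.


A = 265 MBq = 2.6500e+08 Bq
E = 0.1 MeV = 1.602e-14 J
D = A*E*t/m = 2.6500e+08*1.602e-14*2128/3.1
D = 0.002914 Gy


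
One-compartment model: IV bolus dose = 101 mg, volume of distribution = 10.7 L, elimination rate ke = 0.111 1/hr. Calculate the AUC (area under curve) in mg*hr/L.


C0 = Dose/Vd = 101/10.7 = 9.43925 mg/L
AUC = C0/ke = 9.43925/0.111
AUC = 85.04 mg*hr/L


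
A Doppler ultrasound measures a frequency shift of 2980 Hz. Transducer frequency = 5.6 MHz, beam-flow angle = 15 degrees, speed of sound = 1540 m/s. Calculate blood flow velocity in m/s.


v = fd * c / (2 * f0 * cos(theta))
v = 2980 * 1540 / (2 * 5.6000e+06 * cos(15))
v = 0.4242 m/s


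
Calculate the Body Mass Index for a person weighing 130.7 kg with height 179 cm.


BMI = weight / height^2
height = 179 cm = 1.79 m
BMI = 130.7 / 1.79^2
BMI = 40.79 kg/m^2


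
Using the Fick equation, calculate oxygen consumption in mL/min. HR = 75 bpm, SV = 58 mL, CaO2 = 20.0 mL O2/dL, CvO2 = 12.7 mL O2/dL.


CO = HR*SV = 75*58/1000 = 4.35 L/min
a-v O2 diff = 20.0 - 12.7 = 7.3 mL/dL
VO2 = CO * (CaO2-CvO2) * 10 dL/L
VO2 = 4.35 * 7.3 * 10
VO2 = 317.6 mL/min


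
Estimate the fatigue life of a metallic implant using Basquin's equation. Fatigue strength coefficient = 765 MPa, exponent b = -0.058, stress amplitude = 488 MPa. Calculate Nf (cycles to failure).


sigma_a = sigma_f' * (2Nf)^b
2Nf = (sigma_a/sigma_f')^(1/b)
2Nf = (488/765)^(1/-0.058)
2Nf = 2323.9924
Nf = 1162


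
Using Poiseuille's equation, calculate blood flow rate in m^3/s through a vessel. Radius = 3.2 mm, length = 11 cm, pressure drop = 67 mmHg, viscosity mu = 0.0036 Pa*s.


Q = pi*r^4*dP / (8*mu*L)
r = 0.0032 m, L = 0.11 m
dP = 67 mmHg = 8932.574 Pa
Q = 9.2884e-04 m^3/s


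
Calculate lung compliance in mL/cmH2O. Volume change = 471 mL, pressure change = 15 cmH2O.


C = dV / dP
C = 471 / 15
C = 31.4 mL/cmH2O


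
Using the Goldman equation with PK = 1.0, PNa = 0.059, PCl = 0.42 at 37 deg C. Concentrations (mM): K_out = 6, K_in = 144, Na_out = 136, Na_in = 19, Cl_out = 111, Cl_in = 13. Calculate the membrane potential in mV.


Vm = (RT/F)*ln((PK*Ko + PNa*Nao + PCl*Cli)/(PK*Ki + PNa*Nai + PCl*Clo))
Numer = 19.484, Denom = 191.741
Vm = -61.11 mV


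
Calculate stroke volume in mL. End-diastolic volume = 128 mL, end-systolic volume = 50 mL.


SV = EDV - ESV
SV = 128 - 50
SV = 78 mL


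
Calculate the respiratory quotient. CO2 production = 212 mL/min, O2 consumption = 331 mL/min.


RQ = VCO2 / VO2
RQ = 212 / 331
RQ = 0.6405


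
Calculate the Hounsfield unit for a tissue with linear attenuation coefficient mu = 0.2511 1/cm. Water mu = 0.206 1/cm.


HU = ((mu_tissue - mu_water) / mu_water) * 1000
HU = ((0.2511 - 0.206) / 0.206) * 1000
HU = 218.9


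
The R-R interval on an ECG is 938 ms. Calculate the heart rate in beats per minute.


HR = 60 / RR_interval(s)
RR = 938 ms = 0.938 s
HR = 60 / 0.938 = 63.97 bpm


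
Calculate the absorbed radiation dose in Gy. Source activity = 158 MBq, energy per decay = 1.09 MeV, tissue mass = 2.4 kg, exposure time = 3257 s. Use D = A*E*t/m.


A = 158 MBq = 1.5800e+08 Bq
E = 1.09 MeV = 1.74618e-13 J
D = A*E*t/m = 1.5800e+08*1.74618e-13*3257/2.4
D = 0.03744 Gy


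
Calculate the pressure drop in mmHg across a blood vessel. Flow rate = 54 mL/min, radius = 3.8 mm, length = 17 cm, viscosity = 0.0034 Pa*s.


dP = 8*mu*L*Q / (pi*r^4)
Q = 54 mL/min = 9e-07 m^3/s
dP = 6.35296 Pa = 6.35296 / 133.322 mmHg = 0.04765 mmHg


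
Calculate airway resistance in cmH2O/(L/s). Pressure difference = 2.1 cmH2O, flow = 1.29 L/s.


R = dP / flow
R = 2.1 / 1.29
R = 1.628 cmH2O/(L/s)


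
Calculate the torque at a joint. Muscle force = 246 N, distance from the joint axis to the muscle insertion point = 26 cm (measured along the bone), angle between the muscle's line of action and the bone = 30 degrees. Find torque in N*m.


Torque = F * d * sin(theta)   (moment arm = d*sin(theta))
d = 26 cm = 0.26 m
Torque = 246 * 0.26 * sin(30)
Torque = 31.98 N*m


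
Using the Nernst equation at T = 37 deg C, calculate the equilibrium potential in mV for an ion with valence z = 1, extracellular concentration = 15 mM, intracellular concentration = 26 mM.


E = (RT/(zF)) * ln(C_out/C_in)
T = 37 + 273.15 = 310.15 K
E = (8.314 * 310.15 / (1 * 96485)) * ln(15/26)
E = -14.7 mV


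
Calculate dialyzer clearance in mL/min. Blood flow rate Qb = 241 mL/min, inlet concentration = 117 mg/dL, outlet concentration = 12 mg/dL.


K = Qb * (Cb_in - Cb_out) / Cb_in
K = 241 * (117 - 12) / 117
K = 216.3 mL/min


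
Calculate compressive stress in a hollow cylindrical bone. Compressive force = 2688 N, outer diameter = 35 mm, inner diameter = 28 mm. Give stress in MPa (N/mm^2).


A = pi*(r_o^2 - r_i^2)
r_o = 17.5 mm, r_i = 14 mm
A = 346.361 mm^2
sigma = F/A = 2688 / 346.361
sigma = 7.761 MPa


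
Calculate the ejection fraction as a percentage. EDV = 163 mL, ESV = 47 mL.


SV = EDV - ESV = 163 - 47 = 116 mL
EF = SV/EDV * 100 = 116/163 * 100
EF = 71.17%


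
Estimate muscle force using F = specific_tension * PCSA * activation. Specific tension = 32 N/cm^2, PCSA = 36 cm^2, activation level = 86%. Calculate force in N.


F = sigma * PCSA * activation
F = 32 * 36 * 0.86
F = 990.7 N


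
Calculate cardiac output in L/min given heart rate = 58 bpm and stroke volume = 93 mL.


CO = HR * SV
CO = 58 * 93 / 1000
CO = 5.394 L/min


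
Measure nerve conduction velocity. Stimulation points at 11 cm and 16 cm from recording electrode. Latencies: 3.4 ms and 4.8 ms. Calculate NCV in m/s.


Distance = (16 - 11) / 100 = 0.05 m
dt = (4.8 - 3.4) / 1000 = 0.0014 s
NCV = dist / dt = 35.71 m/s


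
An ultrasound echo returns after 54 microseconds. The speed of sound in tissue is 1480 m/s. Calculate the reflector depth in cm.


depth = c * t / 2
t = 54 us = 5.4000e-05 s
depth = 1480 * 5.4000e-05 / 2
depth = 0.03996 m = 3.996 cm


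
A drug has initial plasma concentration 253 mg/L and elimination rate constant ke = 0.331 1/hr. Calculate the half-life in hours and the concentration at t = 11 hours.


t_half = ln(2) / ke = 0.693147 / 0.331 = 2.094 hr
C(t) = C0 * exp(-ke*t) = 253 * exp(-0.331*11)
C(11) = 6.635 mg/L


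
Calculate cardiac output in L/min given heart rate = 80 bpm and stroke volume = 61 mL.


CO = HR * SV
CO = 80 * 61 / 1000
CO = 4.88 L/min


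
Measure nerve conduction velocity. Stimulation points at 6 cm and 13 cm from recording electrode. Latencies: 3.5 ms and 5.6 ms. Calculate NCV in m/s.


Distance = (13 - 6) / 100 = 0.07 m
dt = (5.6 - 3.5) / 1000 = 0.0021 s
NCV = dist / dt = 33.33 m/s


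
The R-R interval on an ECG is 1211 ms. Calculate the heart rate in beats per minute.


HR = 60 / RR_interval(s)
RR = 1211 ms = 1.211 s
HR = 60 / 1.211 = 49.55 bpm


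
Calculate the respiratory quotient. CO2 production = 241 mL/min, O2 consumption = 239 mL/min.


RQ = VCO2 / VO2
RQ = 241 / 239
RQ = 1.008


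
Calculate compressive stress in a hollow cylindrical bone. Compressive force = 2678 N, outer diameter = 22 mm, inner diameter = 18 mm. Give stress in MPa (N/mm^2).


A = pi*(r_o^2 - r_i^2)
r_o = 11 mm, r_i = 9 mm
A = 125.664 mm^2
sigma = F/A = 2678 / 125.664
sigma = 21.31 MPa


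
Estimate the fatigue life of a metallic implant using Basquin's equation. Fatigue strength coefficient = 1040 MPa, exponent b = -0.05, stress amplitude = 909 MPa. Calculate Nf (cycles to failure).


sigma_a = sigma_f' * (2Nf)^b
2Nf = (sigma_a/sigma_f')^(1/b)
2Nf = (909/1040)^(1/-0.05)
2Nf = 14.770293
Nf = 7.385


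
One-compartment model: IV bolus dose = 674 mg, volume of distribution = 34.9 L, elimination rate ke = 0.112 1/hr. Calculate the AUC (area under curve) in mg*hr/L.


C0 = Dose/Vd = 674/34.9 = 19.3123 mg/L
AUC = C0/ke = 19.3123/0.112
AUC = 172.4 mg*hr/L


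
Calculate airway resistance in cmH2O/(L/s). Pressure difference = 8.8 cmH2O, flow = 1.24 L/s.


R = dP / flow
R = 8.8 / 1.24
R = 7.097 cmH2O/(L/s)


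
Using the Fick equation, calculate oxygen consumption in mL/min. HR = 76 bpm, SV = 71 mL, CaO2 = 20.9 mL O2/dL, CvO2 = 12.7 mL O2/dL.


CO = HR*SV = 76*71/1000 = 5.396 L/min
a-v O2 diff = 20.9 - 12.7 = 8.2 mL/dL
VO2 = CO * (CaO2-CvO2) * 10 dL/L
VO2 = 5.396 * 8.2 * 10
VO2 = 442.5 mL/min


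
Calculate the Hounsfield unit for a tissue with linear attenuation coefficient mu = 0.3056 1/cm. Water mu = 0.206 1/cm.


HU = ((mu_tissue - mu_water) / mu_water) * 1000
HU = ((0.3056 - 0.206) / 0.206) * 1000
HU = 483.5


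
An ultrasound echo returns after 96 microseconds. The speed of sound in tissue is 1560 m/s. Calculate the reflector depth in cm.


depth = c * t / 2
t = 96 us = 9.6000e-05 s
depth = 1560 * 9.6000e-05 / 2
depth = 0.07488 m = 7.488 cm


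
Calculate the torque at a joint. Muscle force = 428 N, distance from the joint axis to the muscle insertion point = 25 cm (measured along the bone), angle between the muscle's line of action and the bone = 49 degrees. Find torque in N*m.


Torque = F * d * sin(theta)   (moment arm = d*sin(theta))
d = 25 cm = 0.25 m
Torque = 428 * 0.25 * sin(49)
Torque = 80.75 N*m


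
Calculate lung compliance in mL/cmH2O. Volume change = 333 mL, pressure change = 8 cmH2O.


C = dV / dP
C = 333 / 8
C = 41.62 mL/cmH2O


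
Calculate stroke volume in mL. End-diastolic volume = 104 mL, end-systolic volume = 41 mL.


SV = EDV - ESV
SV = 104 - 41
SV = 63 mL


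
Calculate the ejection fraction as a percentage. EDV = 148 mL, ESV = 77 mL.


SV = EDV - ESV = 148 - 77 = 71 mL
EF = SV/EDV * 100 = 71/148 * 100
EF = 47.97%


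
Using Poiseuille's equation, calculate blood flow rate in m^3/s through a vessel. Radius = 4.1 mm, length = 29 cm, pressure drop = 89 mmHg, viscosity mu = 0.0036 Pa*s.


Q = pi*r^4*dP / (8*mu*L)
r = 0.0041 m, L = 0.29 m
dP = 89 mmHg = 11865.658 Pa
Q = 0.001261 m^3/s


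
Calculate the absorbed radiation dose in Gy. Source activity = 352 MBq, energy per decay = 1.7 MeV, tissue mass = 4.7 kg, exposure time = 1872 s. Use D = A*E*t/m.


A = 352 MBq = 3.5200e+08 Bq
E = 1.7 MeV = 2.7234e-13 J
D = A*E*t/m = 3.5200e+08*2.7234e-13*1872/4.7
D = 0.03818 Gy


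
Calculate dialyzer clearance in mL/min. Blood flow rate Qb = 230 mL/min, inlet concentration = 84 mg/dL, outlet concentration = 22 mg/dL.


K = Qb * (Cb_in - Cb_out) / Cb_in
K = 230 * (84 - 22) / 84
K = 169.8 mL/min


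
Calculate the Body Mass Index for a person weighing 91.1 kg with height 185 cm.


BMI = weight / height^2
height = 185 cm = 1.85 m
BMI = 91.1 / 1.85^2
BMI = 26.62 kg/m^2


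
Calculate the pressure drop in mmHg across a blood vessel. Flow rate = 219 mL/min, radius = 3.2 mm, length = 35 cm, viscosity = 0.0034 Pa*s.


dP = 8*mu*L*Q / (pi*r^4)
Q = 219 mL/min = 3.65e-06 m^3/s
dP = 105.482 Pa = 105.482 / 133.322 mmHg = 0.7912 mmHg


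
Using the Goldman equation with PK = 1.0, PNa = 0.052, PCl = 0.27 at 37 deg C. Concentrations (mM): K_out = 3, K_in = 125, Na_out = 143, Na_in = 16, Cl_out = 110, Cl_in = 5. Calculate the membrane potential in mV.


Vm = (RT/F)*ln((PK*Ko + PNa*Nao + PCl*Cli)/(PK*Ki + PNa*Nai + PCl*Clo))
Numer = 11.786, Denom = 155.532
Vm = -68.95 mV
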